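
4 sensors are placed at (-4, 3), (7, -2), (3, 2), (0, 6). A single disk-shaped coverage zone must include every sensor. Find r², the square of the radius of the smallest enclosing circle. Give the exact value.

The farthest pair is (-4, 3)–(7, -2) with squared distance 146. The circle on this segment as diameter has centre (1.5, 0.5) and r² = 146/4 = 36.5.
Check (3, 2): distance² to centre = 4.5 ≤ 36.5, so it lies inside.
All remaining points lie in this disk, and no smaller disk contains both endpoints, so this is the minimum enclosing circle.

36.5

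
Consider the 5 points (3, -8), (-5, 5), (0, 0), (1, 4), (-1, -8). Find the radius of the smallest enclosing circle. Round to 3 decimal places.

The farthest pair is (3, -8)–(-5, 5) with squared distance 233. The circle on this segment as diameter has centre (-1, -1.5) and r² = 233/4 = 58.25.
Check (0, 0): distance² to centre = 3.25 ≤ 58.25, so it lies inside.
All remaining points lie in this disk, and no smaller disk contains both endpoints, so this is the minimum enclosing circle.
r = √(58.25) ≈ 7.632.

7.632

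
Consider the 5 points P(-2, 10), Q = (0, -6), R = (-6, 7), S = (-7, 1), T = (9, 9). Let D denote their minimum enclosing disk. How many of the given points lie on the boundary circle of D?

The minimum enclosing circle is determined by three boundary points: Q, S, T.
Their circumcentre is (2, 3) with r² = 85.
The farthest remaining point R is at distance² 80 ≤ 85.
The points at distance exactly r from the centre are Q, S, T — 3 points.

3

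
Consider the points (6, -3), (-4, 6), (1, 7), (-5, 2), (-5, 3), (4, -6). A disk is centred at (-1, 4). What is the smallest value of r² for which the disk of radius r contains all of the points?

The required radius is the distance from (-1, 4) to the farthest point.
Squared distances: 98, 13, 13, 20, 17, 125.
Maximum is 125, attained at (4, -6).

125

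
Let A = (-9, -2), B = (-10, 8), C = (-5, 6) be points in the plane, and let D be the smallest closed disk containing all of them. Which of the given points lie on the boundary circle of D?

Side lengths²: AB² = 101, AC² = 80, BC² = 29.
Since AB² = 101 < 80 + 29 = 109, the triangle is acute, so the smallest enclosing circle is the circumcircle.
Circumcentre = (-109/12, 73/24), r² = 14645/576.
The points at distance exactly r from the centre are A, B, C — 3 points.

A, B, C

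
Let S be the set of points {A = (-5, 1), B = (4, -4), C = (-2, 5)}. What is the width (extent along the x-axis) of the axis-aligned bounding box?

9

max x = 4, min x = -5, so width = 9.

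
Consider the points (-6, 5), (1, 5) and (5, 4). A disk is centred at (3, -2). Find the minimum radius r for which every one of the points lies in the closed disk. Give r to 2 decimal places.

11.40

The required radius is the distance from (3, -2) to the farthest point.
Squared distances: 130, 53, 40.
Maximum is 130, attained at (-6, 5).
r = √130 ≈ 11.40.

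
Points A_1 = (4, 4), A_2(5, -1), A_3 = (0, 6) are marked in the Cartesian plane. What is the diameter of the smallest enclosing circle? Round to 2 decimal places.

8.60

Side lengths²: A_1A_2² = 26, A_1A_3² = 20, A_2A_3² = 74.
Since A_2A_3² = 74 ≥ 26 + 20 = 46, the angle opposite A_2A_3 is not acute, so the smallest enclosing circle has A_2A_3 as diameter.
Centre = midpoint of A_2A_3 = (2.5, 2.5), r² = 74/4 = 18.5.
Diameter = 2r = 2√(18.5) ≈ 8.60.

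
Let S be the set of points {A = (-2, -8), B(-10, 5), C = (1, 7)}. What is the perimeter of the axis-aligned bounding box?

Width = max x − min x = 1 − (-10) = 11.
Height = max y − min y = 7 − (-8) = 15.
Perimeter = 2(11 + 15) = 52.

52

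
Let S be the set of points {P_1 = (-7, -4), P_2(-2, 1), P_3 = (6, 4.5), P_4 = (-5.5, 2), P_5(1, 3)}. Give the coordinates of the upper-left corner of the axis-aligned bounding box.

x-range [-7, 6], y-range [-4, 4.5].
The upper-left corner is (-7, 4.5).

(-7, 4.5)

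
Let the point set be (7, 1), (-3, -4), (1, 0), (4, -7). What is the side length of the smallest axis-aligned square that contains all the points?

The bounding box has width 10 and height 8.
An axis-aligned square enclosing the set must have side ≥ max(width, height).
So the minimum side is max(10, 8) = 10.

10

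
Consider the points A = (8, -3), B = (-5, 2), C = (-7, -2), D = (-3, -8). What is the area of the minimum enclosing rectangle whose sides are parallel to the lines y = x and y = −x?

In coordinates u = x + y, v = x − y the rectangle is axis-aligned; the map (x,y)→(u,v) scales areas by 2.
u-values: 5, -3, -9, -11; range = 5 − (-11) = 16.
v-values: 11, -7, -5, 5; range = 11 − (-7) = 18.
Area = (16 × 18) / 2 = 144.

144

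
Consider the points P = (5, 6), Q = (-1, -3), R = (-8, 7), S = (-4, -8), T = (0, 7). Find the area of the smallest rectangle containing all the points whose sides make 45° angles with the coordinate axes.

In coordinates u = x + y, v = x − y the rectangle is axis-aligned; the map (x,y)→(u,v) scales areas by 2.
u-values: 11, -4, -1, -12, 7; range = 11 − (-12) = 23.
v-values: -1, 2, -15, 4, -7; range = 4 − (-15) = 19.
Area = (23 × 19) / 2 = 218.5.

218.5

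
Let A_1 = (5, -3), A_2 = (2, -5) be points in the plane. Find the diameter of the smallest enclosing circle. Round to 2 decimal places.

The smallest circle enclosing two points has them as diameter endpoints.
Centre = midpoint = (3.5, -4); r² = |A_1A_2|²/4 = 13/4 = 3.25.
Diameter = 2r = 2√(3.25) ≈ 3.61.

3.61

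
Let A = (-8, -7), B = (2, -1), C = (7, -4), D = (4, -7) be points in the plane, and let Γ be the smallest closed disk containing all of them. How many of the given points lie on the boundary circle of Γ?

2

A smallest enclosing disk is always determined by at most three of the input points on its boundary.
The farthest pair is A–C with squared distance 234. The circle on this segment as diameter has centre (-0.5, -5.5) and r² = 234/4 = 58.5.
Check B: distance² to centre = 26.5 ≤ 58.5, so it lies inside.
All remaining points lie in this disk, and no smaller disk contains both endpoints, so this is the minimum enclosing circle.
The points at distance exactly r from the centre are A, C — 2 points.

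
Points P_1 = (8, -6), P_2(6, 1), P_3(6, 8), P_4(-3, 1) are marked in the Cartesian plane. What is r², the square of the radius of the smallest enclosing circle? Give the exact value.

5525/98

The minimum enclosing circle is determined by three boundary points: P_1, P_3, P_4.
Their circumcentre is (4.5, 9/14) with r² = 5525/98.
The farthest remaining point P_2 is at distance² 233/98 ≤ 5525/98.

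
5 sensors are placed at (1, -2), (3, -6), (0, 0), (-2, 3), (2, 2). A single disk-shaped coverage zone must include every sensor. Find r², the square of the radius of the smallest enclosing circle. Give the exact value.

By Welzl's lemma the MEC is supported by two points (diametrically opposite) or three points (on a circumcircle).
The farthest pair is (3, -6)–(-2, 3) with squared distance 106. The circle on this segment as diameter has centre (0.5, -1.5) and r² = 106/4 = 26.5.
Check (1, -2): distance² to centre = 0.5 ≤ 26.5, so it lies inside.
All remaining points lie in this disk, and no smaller disk contains both endpoints, so this is the minimum enclosing circle.

26.5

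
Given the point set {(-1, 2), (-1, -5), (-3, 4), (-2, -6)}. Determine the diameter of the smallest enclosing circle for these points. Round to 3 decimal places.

10.050

By Welzl's lemma the MEC is supported by two points (diametrically opposite) or three points (on a circumcircle).
The farthest pair is (-3, 4)–(-2, -6) with squared distance 101. The circle on this segment as diameter has centre (-2.5, -1) and r² = 101/4 = 25.25.
Check (-1, 2): distance² to centre = 11.25 ≤ 25.25, so it lies inside.
All remaining points lie in this disk, and no smaller disk contains both endpoints, so this is the minimum enclosing circle.
Diameter = 2r = 2√(25.25) ≈ 10.050.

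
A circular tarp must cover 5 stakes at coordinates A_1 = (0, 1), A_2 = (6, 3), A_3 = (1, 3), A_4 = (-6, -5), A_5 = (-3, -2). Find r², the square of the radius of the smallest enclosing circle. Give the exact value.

52

The farthest pair is A_2–A_4 with squared distance 208. The circle on this segment as diameter has centre (0, -1) and r² = 208/4 = 52.
Check A_1: distance² to centre = 4 ≤ 52, so it lies inside.
All remaining points lie in this disk, and no smaller disk contains both endpoints, so this is the minimum enclosing circle.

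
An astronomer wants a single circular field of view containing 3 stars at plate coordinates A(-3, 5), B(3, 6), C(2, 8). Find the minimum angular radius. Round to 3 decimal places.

Side lengths²: AB² = 37, AC² = 34, BC² = 5.
Since AB² = 37 < 34 + 5 = 39, the triangle is acute, so the smallest enclosing circle is the circumcircle.
Circumcentre = (-1/26, 149/26), r² = 3145/338.
r = √(3145/338) ≈ 3.050.

3.050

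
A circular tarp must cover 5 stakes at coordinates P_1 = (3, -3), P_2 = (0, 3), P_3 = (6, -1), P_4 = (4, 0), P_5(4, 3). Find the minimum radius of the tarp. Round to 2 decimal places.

The minimum enclosing circle is determined by three boundary points: P_1, P_2, P_3.
Their circumcentre is (2.75, 0.625) with r² = 13.203125.
The farthest remaining point P_5 is at distance² 7.203125 ≤ 13.203125.
r = √(13.203125) ≈ 3.63.

3.63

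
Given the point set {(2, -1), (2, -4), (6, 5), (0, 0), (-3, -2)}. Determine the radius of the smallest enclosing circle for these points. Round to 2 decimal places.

5.70

By Welzl's lemma the MEC is supported by two points (diametrically opposite) or three points (on a circumcircle).
The farthest pair is (6, 5)–(-3, -2) with squared distance 130. The circle on this segment as diameter has centre (1.5, 1.5) and r² = 130/4 = 32.5.
Check (2, -1): distance² to centre = 6.5 ≤ 32.5, so it lies inside.
All remaining points lie in this disk, and no smaller disk contains both endpoints, so this is the minimum enclosing circle.
r = √(32.5) ≈ 5.70.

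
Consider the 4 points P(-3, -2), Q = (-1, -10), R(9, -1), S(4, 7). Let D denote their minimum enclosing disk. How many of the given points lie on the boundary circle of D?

A smallest enclosing disk is always determined by at most three of the input points on its boundary.
The farthest pair is Q–S with squared distance 314. The circle on this segment as diameter has centre (1.5, -1.5) and r² = 314/4 = 78.5.
Check P: distance² to centre = 20.5 ≤ 78.5, so it lies inside.
All remaining points lie in this disk, and no smaller disk contains both endpoints, so this is the minimum enclosing circle.
The points at distance exactly r from the centre are Q, S — 2 points.

2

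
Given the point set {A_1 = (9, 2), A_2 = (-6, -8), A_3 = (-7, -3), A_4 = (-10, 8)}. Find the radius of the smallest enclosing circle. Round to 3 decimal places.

10.579

A smallest enclosing disk is always determined by at most three of the input points on its boundary.
The minimum enclosing circle is determined by three boundary points: A_1, A_2, A_4.
Their circumcentre is (-11/7, 45/28) with r² = 87737/784.
The farthest remaining point A_3 is at distance² 39745/784 ≤ 87737/784.
r = √(87737/784) ≈ 10.579.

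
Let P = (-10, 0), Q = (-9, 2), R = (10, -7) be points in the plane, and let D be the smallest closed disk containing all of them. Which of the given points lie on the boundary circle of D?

Side lengths²: PQ² = 5, PR² = 449, QR² = 442.
Since PR² = 449 ≥ 442 + 5 = 447, the angle opposite PR is not acute, so the smallest enclosing circle has PR as diameter.
Centre = midpoint of PR = (0, -3.5), r² = 449/4 = 112.25.
The points at distance exactly r from the centre are P, R — 2 points.

P, R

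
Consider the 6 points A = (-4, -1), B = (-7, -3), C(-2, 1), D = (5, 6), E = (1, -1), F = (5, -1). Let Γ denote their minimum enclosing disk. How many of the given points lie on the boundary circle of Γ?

The farthest pair is B–D with squared distance 225. The circle on this segment as diameter has centre (-1, 1.5) and r² = 225/4 = 56.25.
Check A: distance² to centre = 15.25 ≤ 56.25, so it lies inside.
All remaining points lie in this disk, and no smaller disk contains both endpoints, so this is the minimum enclosing circle.
The points at distance exactly r from the centre are B, D — 2 points.

2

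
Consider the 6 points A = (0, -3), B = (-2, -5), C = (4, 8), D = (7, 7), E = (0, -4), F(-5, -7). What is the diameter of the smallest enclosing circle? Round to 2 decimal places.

The minimum enclosing circle of a finite set is fixed by two of the points (as a diameter) or three (as a circumcircle).
The farthest pair is D–F with squared distance 340. The circle on this segment as diameter has centre (1, 0) and r² = 340/4 = 85.
Check A: distance² to centre = 10 ≤ 85, so it lies inside.
All remaining points lie in this disk, and no smaller disk contains both endpoints, so this is the minimum enclosing circle.
Diameter = 2r = 2√85 ≈ 18.44.

18.44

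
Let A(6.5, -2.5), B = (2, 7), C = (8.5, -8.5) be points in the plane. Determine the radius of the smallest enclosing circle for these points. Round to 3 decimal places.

8.404

Side lengths²: AB² = 110.5, AC² = 40, BC² = 282.5.
Since BC² = 282.5 ≥ 110.5 + 40 = 150.5, the angle opposite BC is not acute, so the smallest enclosing circle has BC as diameter.
Centre = midpoint of BC = (5.25, -0.75), r² = 282.5/4 = 70.625.
r = √(70.625) ≈ 8.404.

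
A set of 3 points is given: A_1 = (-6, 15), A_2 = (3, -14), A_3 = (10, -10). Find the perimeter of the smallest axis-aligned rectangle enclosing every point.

90

Width = max x − min x = 10 − (-6) = 16.
Height = max y − min y = 15 − (-14) = 29.
Perimeter = 2(16 + 29) = 90.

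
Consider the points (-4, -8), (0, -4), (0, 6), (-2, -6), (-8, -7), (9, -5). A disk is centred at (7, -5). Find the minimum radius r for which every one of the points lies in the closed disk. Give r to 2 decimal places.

The required radius is the distance from (7, -5) to the farthest point.
Squared distances: 130, 50, 170, 82, 229, 4.
Maximum is 229, attained at (-8, -7).
r = √229 ≈ 15.13.

15.13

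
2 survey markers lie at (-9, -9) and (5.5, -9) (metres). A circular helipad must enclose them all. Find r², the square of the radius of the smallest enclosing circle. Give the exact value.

52.5625

The smallest circle enclosing two points has them as diameter endpoints.
Centre = midpoint = (-1.75, -9); r² = |(-9, -9)−(5.5, -9)|²/4 = 210.25/4 = 52.5625.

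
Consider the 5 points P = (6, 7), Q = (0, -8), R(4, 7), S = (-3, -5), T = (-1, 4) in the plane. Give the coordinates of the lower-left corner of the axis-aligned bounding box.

x-range [-3, 6], y-range [-8, 7].
The lower-left corner is (-3, -8).

(-3, -8)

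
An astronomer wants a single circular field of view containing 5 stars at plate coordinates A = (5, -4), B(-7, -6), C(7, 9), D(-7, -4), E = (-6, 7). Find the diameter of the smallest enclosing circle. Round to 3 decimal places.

A smallest enclosing disk is always determined by at most three of the input points on its boundary.
The farthest pair is B–C with squared distance 421. The circle on this segment as diameter has centre (0, 1.5) and r² = 421/4 = 105.25.
Check A: distance² to centre = 55.25 ≤ 105.25, so it lies inside.
All remaining points lie in this disk, and no smaller disk contains both endpoints, so this is the minimum enclosing circle.
Diameter = 2r = 2√(105.25) ≈ 20.518.

20.518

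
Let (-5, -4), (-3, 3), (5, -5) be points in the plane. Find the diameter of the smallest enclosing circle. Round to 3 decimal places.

Call the three points A, B, C in the order given.
Side lengths²: AB² = 53, AC² = 101, BC² = 128.
Since BC² = 128 < 101 + 53 = 154, the triangle is acute, so the smallest enclosing circle is the circumcircle.
Circumcentre = (5/18, -31/18), r² = 5353/162.
Diameter = 2r = 2√(5353/162) ≈ 11.497.

11.497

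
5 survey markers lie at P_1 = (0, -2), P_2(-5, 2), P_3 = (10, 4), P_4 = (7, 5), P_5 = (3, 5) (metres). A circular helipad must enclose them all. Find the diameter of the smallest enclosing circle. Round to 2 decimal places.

15.13

By Welzl's lemma the MEC is supported by two points (diametrically opposite) or three points (on a circumcircle).
The farthest pair is P_2–P_3 with squared distance 229. The circle on this segment as diameter has centre (2.5, 3) and r² = 229/4 = 57.25.
Check P_1: distance² to centre = 31.25 ≤ 57.25, so it lies inside.
All remaining points lie in this disk, and no smaller disk contains both endpoints, so this is the minimum enclosing circle.
Diameter = 2r = 2√(57.25) ≈ 15.13.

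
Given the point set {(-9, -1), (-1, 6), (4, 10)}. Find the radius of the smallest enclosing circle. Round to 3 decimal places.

8.515

Call the three points A, B, C in the order given.
Side lengths²: AB² = 113, AC² = 290, BC² = 41.
Since AC² = 290 ≥ 113 + 41 = 154, the angle opposite AC is not acute, so the smallest enclosing circle has AC as diameter.
Centre = midpoint of AC = (-2.5, 4.5), r² = 290/4 = 72.5.
r = √(72.5) ≈ 8.515.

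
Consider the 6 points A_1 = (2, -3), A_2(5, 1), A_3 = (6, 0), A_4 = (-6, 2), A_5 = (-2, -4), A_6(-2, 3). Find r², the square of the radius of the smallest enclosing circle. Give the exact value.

37

The farthest pair is A_3–A_4 with squared distance 148. The circle on this segment as diameter has centre (0, 1) and r² = 148/4 = 37.
Check A_1: distance² to centre = 20 ≤ 37, so it lies inside.
All remaining points lie in this disk, and no smaller disk contains both endpoints, so this is the minimum enclosing circle.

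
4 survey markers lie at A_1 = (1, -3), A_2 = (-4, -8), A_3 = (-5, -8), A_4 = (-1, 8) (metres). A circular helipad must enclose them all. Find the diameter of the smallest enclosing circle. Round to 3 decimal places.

The farthest pair is A_3–A_4 with squared distance 272. The circle on this segment as diameter has centre (-3, 0) and r² = 272/4 = 68.
Check A_1: distance² to centre = 25 ≤ 68, so it lies inside.
All remaining points lie in this disk, and no smaller disk contains both endpoints, so this is the minimum enclosing circle.
Diameter = 2r = 2√68 ≈ 16.492.

16.492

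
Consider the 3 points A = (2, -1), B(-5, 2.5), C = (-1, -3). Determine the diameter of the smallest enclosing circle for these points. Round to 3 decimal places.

Side lengths²: AB² = 61.25, AC² = 13, BC² = 46.25.
Since AB² = 61.25 ≥ 46.25 + 13 = 59.25, the angle opposite AB is not acute, so the smallest enclosing circle has AB as diameter.
Centre = midpoint of AB = (-1.5, 0.75), r² = 61.25/4 = 15.3125.
Diameter = 2r = 2√(15.3125) ≈ 7.826.

7.826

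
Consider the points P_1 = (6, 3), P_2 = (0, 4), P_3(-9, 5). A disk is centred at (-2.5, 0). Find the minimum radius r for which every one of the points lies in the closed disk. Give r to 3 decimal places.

9.014

The required radius is the distance from (-2.5, 0) to the farthest point.
Squared distances: 81.25, 22.25, 67.25.
Maximum is 81.25, attained at P_1.
r = √(81.25) ≈ 9.014.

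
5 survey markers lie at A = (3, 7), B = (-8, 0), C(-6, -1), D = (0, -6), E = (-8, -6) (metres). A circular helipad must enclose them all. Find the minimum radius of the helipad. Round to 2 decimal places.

By Welzl's lemma the MEC is supported by two points (diametrically opposite) or three points (on a circumcircle).
The farthest pair is A–E with squared distance 290. The circle on this segment as diameter has centre (-2.5, 0.5) and r² = 290/4 = 72.5.
Check B: distance² to centre = 30.5 ≤ 72.5, so it lies inside.
All remaining points lie in this disk, and no smaller disk contains both endpoints, so this is the minimum enclosing circle.
r = √(72.5) ≈ 8.51.

8.51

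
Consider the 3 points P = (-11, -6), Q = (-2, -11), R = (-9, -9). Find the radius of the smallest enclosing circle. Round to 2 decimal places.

Side lengths²: PQ² = 106, PR² = 13, QR² = 53.
Since PQ² = 106 ≥ 53 + 13 = 66, the angle opposite PQ is not acute, so the smallest enclosing circle has PQ as diameter.
Centre = midpoint of PQ = (-6.5, -8.5), r² = 106/4 = 26.5.
r = √(26.5) ≈ 5.15.

5.15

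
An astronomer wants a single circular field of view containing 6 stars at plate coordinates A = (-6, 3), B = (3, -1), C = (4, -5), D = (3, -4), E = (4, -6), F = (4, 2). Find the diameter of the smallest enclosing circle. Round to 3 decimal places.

13.454

The farthest pair is A–E with squared distance 181. The circle on this segment as diameter has centre (-1, -1.5) and r² = 181/4 = 45.25.
Check B: distance² to centre = 16.25 ≤ 45.25, so it lies inside.
All remaining points lie in this disk, and no smaller disk contains both endpoints, so this is the minimum enclosing circle.
Diameter = 2r = 2√(45.25) ≈ 13.454.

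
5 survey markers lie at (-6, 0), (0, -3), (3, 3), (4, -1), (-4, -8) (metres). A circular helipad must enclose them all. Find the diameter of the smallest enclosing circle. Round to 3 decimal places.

13.038

The minimum enclosing circle of a finite set is fixed by two of the points (as a diameter) or three (as a circumcircle).
The farthest pair is (3, 3)–(-4, -8) with squared distance 170. The circle on this segment as diameter has centre (-0.5, -2.5) and r² = 170/4 = 42.5.
Check (-6, 0): distance² to centre = 36.5 ≤ 42.5, so it lies inside.
All remaining points lie in this disk, and no smaller disk contains both endpoints, so this is the minimum enclosing circle.
Diameter = 2r = 2√(42.5) ≈ 13.038.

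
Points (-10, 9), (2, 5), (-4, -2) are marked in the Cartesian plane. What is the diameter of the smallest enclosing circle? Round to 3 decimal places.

Call the three points A, B, C in the order given.
Side lengths²: AB² = 160, AC² = 157, BC² = 85.
Since AB² = 160 < 157 + 85 = 242, the triangle is acute, so the smallest enclosing circle is the circumcircle.
Circumcentre = (-257/54, 85/18), r² = 66725/1458.
Diameter = 2r = 2√(66725/1458) ≈ 13.530.

13.530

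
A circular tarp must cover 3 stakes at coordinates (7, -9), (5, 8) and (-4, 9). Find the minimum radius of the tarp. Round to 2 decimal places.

10.55

Call the three points A, B, C in the order given.
Side lengths²: AB² = 293, AC² = 445, BC² = 82.
Since AC² = 445 ≥ 293 + 82 = 375, the angle opposite AC is not acute, so the smallest enclosing circle has AC as diameter.
Centre = midpoint of AC = (1.5, 0), r² = 445/4 = 111.25.
r = √(111.25) ≈ 10.55.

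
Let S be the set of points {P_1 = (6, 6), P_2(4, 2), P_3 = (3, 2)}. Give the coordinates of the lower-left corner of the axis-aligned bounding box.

x-range [3, 6], y-range [2, 6].
The lower-left corner is (3, 2).

(3, 2)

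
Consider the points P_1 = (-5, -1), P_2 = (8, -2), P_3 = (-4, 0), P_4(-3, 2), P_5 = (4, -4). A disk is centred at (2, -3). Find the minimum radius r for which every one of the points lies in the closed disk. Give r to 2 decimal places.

The required radius is the distance from (2, -3) to the farthest point.
Squared distances: 53, 37, 45, 50, 5.
Maximum is 53, attained at P_1.
r = √53 ≈ 7.28.

7.28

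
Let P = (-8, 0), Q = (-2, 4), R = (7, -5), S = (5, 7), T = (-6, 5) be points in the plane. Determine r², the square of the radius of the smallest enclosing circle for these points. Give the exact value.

By Welzl's lemma the MEC is supported by two points (diametrically opposite) or three points (on a circumcircle).
The minimum enclosing circle is determined by three boundary points: P, R, S.
Their circumcentre is (6/17, 1/17) with r² = 20165/289.
The farthest remaining point T is at distance² 18720/289 ≤ 20165/289.

20165/289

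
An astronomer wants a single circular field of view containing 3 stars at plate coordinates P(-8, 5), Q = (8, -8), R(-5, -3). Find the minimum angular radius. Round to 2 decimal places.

10.31

Side lengths²: PQ² = 425, PR² = 73, QR² = 194.
Since PQ² = 425 ≥ 194 + 73 = 267, the angle opposite PQ is not acute, so the smallest enclosing circle has PQ as diameter.
Centre = midpoint of PQ = (0, -1.5), r² = 425/4 = 106.25.
r = √(106.25) ≈ 10.31.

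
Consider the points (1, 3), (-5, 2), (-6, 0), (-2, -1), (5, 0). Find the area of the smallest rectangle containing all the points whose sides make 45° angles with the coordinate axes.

In coordinates u = x + y, v = x − y the rectangle is axis-aligned; the map (x,y)→(u,v) scales areas by 2.
u-values: 4, -3, -6, -3, 5; range = 5 − (-6) = 11.
v-values: -2, -7, -6, -1, 5; range = 5 − (-7) = 12.
Area = (11 × 12) / 2 = 66.

66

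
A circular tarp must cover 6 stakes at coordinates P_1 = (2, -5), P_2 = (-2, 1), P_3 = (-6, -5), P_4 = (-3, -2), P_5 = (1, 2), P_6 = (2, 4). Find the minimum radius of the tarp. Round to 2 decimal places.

A smallest enclosing disk is always determined by at most three of the input points on its boundary.
The farthest pair is P_3–P_6 with squared distance 145. The circle on this segment as diameter has centre (-2, -0.5) and r² = 145/4 = 36.25.
Check P_1: distance² to centre = 36.25 ≤ 36.25, so it lies inside.
All remaining points lie in this disk, and no smaller disk contains both endpoints, so this is the minimum enclosing circle.
r = √(36.25) ≈ 6.02.

6.02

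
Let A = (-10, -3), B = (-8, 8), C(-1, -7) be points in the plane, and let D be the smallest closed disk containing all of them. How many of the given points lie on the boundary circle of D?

2

Side lengths²: AB² = 125, AC² = 97, BC² = 274.
Since BC² = 274 ≥ 125 + 97 = 222, the angle opposite BC is not acute, so the smallest enclosing circle has BC as diameter.
Centre = midpoint of BC = (-4.5, 0.5), r² = 274/4 = 68.5.
The points at distance exactly r from the centre are B, C — 2 points.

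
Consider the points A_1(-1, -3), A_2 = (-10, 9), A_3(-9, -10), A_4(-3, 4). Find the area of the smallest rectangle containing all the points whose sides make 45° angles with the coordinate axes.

210

In coordinates u = x + y, v = x − y the rectangle is axis-aligned; the map (x,y)→(u,v) scales areas by 2.
u-values: -4, -1, -19, 1; range = 1 − (-19) = 20.
v-values: 2, -19, 1, -7; range = 2 − (-19) = 21.
Area = (20 × 21) / 2 = 210.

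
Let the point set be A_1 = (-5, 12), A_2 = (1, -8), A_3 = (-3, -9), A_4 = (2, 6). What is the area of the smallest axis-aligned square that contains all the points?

441

The bounding box has width 7 and height 21.
An axis-aligned square enclosing the set must have side ≥ max(width, height).
So the minimum side is max(7, 21) = 21.
Area = 21² = 441.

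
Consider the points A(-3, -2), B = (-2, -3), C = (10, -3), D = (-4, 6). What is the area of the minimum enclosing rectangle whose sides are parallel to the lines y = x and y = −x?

138

In coordinates u = x + y, v = x − y the rectangle is axis-aligned; the map (x,y)→(u,v) scales areas by 2.
u-values: -5, -5, 7, 2; range = 7 − (-5) = 12.
v-values: -1, 1, 13, -10; range = 13 − (-10) = 23.
Area = (12 × 23) / 2 = 138.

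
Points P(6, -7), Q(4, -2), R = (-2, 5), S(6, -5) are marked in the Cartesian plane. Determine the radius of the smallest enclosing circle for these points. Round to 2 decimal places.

7.21

The minimum enclosing circle of a finite set is fixed by two of the points (as a diameter) or three (as a circumcircle).
The farthest pair is P–R with squared distance 208. The circle on this segment as diameter has centre (2, -1) and r² = 208/4 = 52.
Check Q: distance² to centre = 5 ≤ 52, so it lies inside.
All remaining points lie in this disk, and no smaller disk contains both endpoints, so this is the minimum enclosing circle.
r = √52 ≈ 7.21.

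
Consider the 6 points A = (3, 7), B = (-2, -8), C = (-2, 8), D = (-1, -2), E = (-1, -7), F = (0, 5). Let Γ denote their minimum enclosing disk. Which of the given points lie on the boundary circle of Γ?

A, B, C

The minimum enclosing circle of a finite set is fixed by two of the points (as a diameter) or three (as a circumcircle).
The minimum enclosing circle is determined by three boundary points: A, B, C.
Their circumcentre is (-1, 0) with r² = 65.
The farthest remaining point E is at distance² 49 ≤ 65.
The points at distance exactly r from the centre are A, B, C — 3 points.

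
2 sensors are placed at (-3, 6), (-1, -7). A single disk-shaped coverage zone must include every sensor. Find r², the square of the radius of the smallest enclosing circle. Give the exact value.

43.25

The smallest circle enclosing two points has them as diameter endpoints.
Centre = midpoint = (-2, -0.5); r² = |(-3, 6)−(-1, -7)|²/4 = 173/4 = 43.25.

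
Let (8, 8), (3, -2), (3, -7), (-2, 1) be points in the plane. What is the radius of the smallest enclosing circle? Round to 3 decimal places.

By Welzl's lemma the MEC is supported by two points (diametrically opposite) or three points (on a circumcircle).
The farthest pair is (8, 8)–(3, -7) with squared distance 250. The circle on this segment as diameter has centre (5.5, 0.5) and r² = 250/4 = 62.5.
Check (3, -2): distance² to centre = 12.5 ≤ 62.5, so it lies inside.
All remaining points lie in this disk, and no smaller disk contains both endpoints, so this is the minimum enclosing circle.
r = √(62.5) ≈ 7.906.

7.906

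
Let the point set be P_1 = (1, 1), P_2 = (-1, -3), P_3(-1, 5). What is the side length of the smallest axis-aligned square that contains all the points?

The bounding box has width 2 and height 8.
An axis-aligned square enclosing the set must have side ≥ max(width, height).
So the minimum side is max(2, 8) = 8.

8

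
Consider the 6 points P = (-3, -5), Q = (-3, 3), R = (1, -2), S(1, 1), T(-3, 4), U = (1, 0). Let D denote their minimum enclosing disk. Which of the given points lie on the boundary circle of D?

P, T

By Welzl's lemma the MEC is supported by two points (diametrically opposite) or three points (on a circumcircle).
The farthest pair is P–T with squared distance 81. The circle on this segment as diameter has centre (-3, -0.5) and r² = 81/4 = 20.25.
Check Q: distance² to centre = 12.25 ≤ 20.25, so it lies inside.
All remaining points lie in this disk, and no smaller disk contains both endpoints, so this is the minimum enclosing circle.
The points at distance exactly r from the centre are P, T — 2 points.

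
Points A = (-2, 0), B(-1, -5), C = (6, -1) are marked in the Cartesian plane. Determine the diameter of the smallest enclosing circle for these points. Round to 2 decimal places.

Side lengths²: AB² = 26, AC² = 65, BC² = 65.
Since BC² = 65 < 65 + 26 = 91, the triangle is acute, so the smallest enclosing circle is the circumcircle.
Circumcentre = (11/6, -11/6), r² = 325/18.
Diameter = 2r = 2√(325/18) ≈ 8.50.

8.50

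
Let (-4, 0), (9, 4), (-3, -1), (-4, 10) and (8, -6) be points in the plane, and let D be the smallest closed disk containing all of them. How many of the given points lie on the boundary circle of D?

A smallest enclosing disk is always determined by at most three of the input points on its boundary.
The farthest pair is (-4, 10)–(8, -6) with squared distance 400. The circle on this segment as diameter has centre (2, 2) and r² = 400/4 = 100.
Check (-4, 0): distance² to centre = 40 ≤ 100, so it lies inside.
All remaining points lie in this disk, and no smaller disk contains both endpoints, so this is the minimum enclosing circle.
The points at distance exactly r from the centre are (-4, 10), (8, -6) — 2 points.

2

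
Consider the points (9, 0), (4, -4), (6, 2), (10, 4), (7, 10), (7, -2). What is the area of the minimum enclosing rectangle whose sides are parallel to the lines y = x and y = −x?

102

In coordinates u = x + y, v = x − y the rectangle is axis-aligned; the map (x,y)→(u,v) scales areas by 2.
u-values: 9, 0, 8, 14, 17, 5; range = 17 − 0 = 17.
v-values: 9, 8, 4, 6, -3, 9; range = 9 − (-3) = 12.
Area = (17 × 12) / 2 = 102.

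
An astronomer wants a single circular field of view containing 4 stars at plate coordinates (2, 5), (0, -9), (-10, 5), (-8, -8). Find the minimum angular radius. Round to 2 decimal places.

The minimum enclosing circle is determined by three boundary points: (2, 5), (0, -9), (-10, 5).
Their circumcentre is (-4, -9/7) with r² = 3700/49.
The farthest remaining point (-8, -8) is at distance² 2993/49 ≤ 3700/49.
r = √(3700/49) ≈ 8.69.

8.69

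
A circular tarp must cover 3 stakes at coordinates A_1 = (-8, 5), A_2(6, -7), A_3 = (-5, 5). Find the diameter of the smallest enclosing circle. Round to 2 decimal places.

Side lengths²: A_1A_2² = 340, A_1A_3² = 9, A_2A_3² = 265.
Since A_1A_2² = 340 ≥ 265 + 9 = 274, the angle opposite A_1A_2 is not acute, so the smallest enclosing circle has A_1A_2 as diameter.
Centre = midpoint of A_1A_2 = (-1, -1), r² = 340/4 = 85.
Diameter = 2r = 2√85 ≈ 18.44.

18.44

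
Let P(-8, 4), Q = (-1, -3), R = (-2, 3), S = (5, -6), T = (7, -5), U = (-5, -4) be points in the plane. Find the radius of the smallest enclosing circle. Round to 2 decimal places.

The farthest pair is P–T with squared distance 306. The circle on this segment as diameter has centre (-0.5, -0.5) and r² = 306/4 = 76.5.
Check Q: distance² to centre = 6.5 ≤ 76.5, so it lies inside.
All remaining points lie in this disk, and no smaller disk contains both endpoints, so this is the minimum enclosing circle.
r = √(76.5) ≈ 8.75.

8.75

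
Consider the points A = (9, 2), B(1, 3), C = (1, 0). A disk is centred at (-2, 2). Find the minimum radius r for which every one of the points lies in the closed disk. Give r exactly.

11

The required radius is the distance from (-2, 2) to the farthest point.
Squared distances: 121, 10, 13.
Maximum is 121, attained at A.
r = √121 = 11.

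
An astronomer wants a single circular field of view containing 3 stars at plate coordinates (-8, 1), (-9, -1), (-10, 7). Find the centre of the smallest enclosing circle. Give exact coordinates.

Call the three points A, B, C in the order given.
Side lengths²: AB² = 5, AC² = 40, BC² = 65.
Since BC² = 65 ≥ 40 + 5 = 45, the angle opposite BC is not acute, so the smallest enclosing circle has BC as diameter.
Centre = midpoint of BC = (-9.5, 3), r² = 65/4 = 16.25.
Centre = (-9.5, 3).

(-9.5, 3)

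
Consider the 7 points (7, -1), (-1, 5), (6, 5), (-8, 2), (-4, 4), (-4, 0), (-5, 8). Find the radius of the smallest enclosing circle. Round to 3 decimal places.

7.774

By Welzl's lemma the MEC is supported by two points (diametrically opposite) or three points (on a circumcircle).
The minimum enclosing circle is determined by three boundary points: (7, -1), (-8, 2), (-5, 8).
Their circumcentre is (-5/22, 41/22) with r² = 14625/242.
The farthest remaining point (6, 5) is at distance² 11765/242 ≤ 14625/242.
r = √(14625/242) ≈ 7.774.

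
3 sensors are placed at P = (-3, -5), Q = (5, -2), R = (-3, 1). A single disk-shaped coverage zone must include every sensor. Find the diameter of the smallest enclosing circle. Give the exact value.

Side lengths²: PQ² = 73, PR² = 36, QR² = 73.
Since QR² = 73 < 73 + 36 = 109, the triangle is acute, so the smallest enclosing circle is the circumcircle.
Circumcentre = (0.4375, -2), r² = 20.81640625.
Diameter = 2r = 2√(20.81640625) = 9.125.

9.125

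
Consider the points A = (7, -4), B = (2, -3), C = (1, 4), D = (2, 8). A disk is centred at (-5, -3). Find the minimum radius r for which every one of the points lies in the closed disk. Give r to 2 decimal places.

13.04

The required radius is the distance from (-5, -3) to the farthest point.
Squared distances: 145, 49, 85, 170.
Maximum is 170, attained at D.
r = √170 ≈ 13.04.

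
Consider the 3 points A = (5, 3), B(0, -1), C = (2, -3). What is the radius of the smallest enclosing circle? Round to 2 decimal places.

3.37

Side lengths²: AB² = 41, AC² = 45, BC² = 8.
Since AC² = 45 < 41 + 8 = 49, the triangle is acute, so the smallest enclosing circle is the circumcircle.
Circumcentre = (19/6, 1/6), r² = 205/18.
r = √(205/18) ≈ 3.37.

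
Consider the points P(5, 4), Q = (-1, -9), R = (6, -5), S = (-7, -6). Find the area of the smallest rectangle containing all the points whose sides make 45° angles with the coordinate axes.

In coordinates u = x + y, v = x − y the rectangle is axis-aligned; the map (x,y)→(u,v) scales areas by 2.
u-values: 9, -10, 1, -13; range = 9 − (-13) = 22.
v-values: 1, 8, 11, -1; range = 11 − (-1) = 12.
Area = (22 × 12) / 2 = 132.

132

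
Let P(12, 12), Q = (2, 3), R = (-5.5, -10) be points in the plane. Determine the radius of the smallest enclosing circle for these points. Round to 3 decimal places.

14.056

Side lengths²: PQ² = 181, PR² = 790.25, QR² = 225.25.
Since PR² = 790.25 ≥ 225.25 + 181 = 406.25, the angle opposite PR is not acute, so the smallest enclosing circle has PR as diameter.
Centre = midpoint of PR = (3.25, 1), r² = 790.25/4 = 197.5625.
r = √(197.5625) ≈ 14.056.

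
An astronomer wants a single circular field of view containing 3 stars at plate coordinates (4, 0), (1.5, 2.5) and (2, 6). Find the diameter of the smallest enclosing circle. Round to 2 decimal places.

Call the three points A, B, C in the order given.
Side lengths²: AB² = 12.5, AC² = 40, BC² = 12.5.
Since AC² = 40 ≥ 12.5 + 12.5 = 25, the angle opposite AC is not acute, so the smallest enclosing circle has AC as diameter.
Centre = midpoint of AC = (3, 3), r² = 40/4 = 10.
Diameter = 2r = 2√10 ≈ 6.32.

6.32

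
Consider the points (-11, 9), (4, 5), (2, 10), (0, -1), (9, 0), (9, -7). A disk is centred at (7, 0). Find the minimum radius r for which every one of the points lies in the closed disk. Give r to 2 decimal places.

The required radius is the distance from (7, 0) to the farthest point.
Squared distances: 405, 34, 125, 50, 4, 53.
Maximum is 405, attained at (-11, 9).
r = √405 ≈ 20.12.

20.12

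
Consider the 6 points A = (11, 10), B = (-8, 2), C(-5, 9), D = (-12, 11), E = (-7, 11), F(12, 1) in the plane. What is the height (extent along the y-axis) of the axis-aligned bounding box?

max y = 11, min y = 1, so height = 10.

10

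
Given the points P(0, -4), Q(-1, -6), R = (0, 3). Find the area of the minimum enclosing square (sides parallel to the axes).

81

The bounding box has width 1 and height 9.
An axis-aligned square enclosing the set must have side ≥ max(width, height).
So the minimum side is max(1, 9) = 9.
Area = 9² = 81.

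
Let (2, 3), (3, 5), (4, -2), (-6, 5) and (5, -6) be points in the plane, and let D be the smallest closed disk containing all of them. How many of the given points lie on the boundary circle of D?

The farthest pair is (-6, 5)–(5, -6) with squared distance 242. The circle on this segment as diameter has centre (-0.5, -0.5) and r² = 242/4 = 60.5.
Check (2, 3): distance² to centre = 18.5 ≤ 60.5, so it lies inside.
All remaining points lie in this disk, and no smaller disk contains both endpoints, so this is the minimum enclosing circle.
The points at distance exactly r from the centre are (-6, 5), (5, -6) — 2 points.

2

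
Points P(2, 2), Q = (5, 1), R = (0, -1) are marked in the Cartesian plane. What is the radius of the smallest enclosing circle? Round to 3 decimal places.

Side lengths²: PQ² = 10, PR² = 13, QR² = 29.
Since QR² = 29 ≥ 13 + 10 = 23, the angle opposite QR is not acute, so the smallest enclosing circle has QR as diameter.
Centre = midpoint of QR = (2.5, 0), r² = 29/4 = 7.25.
r = √(7.25) ≈ 2.693.

2.693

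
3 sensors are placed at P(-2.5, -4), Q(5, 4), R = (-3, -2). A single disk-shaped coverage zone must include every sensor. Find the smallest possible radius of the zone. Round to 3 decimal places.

Side lengths²: PQ² = 120.25, PR² = 4.25, QR² = 100.
Since PQ² = 120.25 ≥ 100 + 4.25 = 104.25, the angle opposite PQ is not acute, so the smallest enclosing circle has PQ as diameter.
Centre = midpoint of PQ = (1.25, 0), r² = 120.25/4 = 30.0625.
r = √(30.0625) ≈ 5.483.

5.483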